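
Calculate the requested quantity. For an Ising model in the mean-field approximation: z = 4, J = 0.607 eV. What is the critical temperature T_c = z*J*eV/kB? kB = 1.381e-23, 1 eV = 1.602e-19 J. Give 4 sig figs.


Step 1: z*J = 4*0.607 = 2.428 eV
Step 2: Convert to Joules: 2.428*1.602e-19 = 3.89e-19 J
Step 3: T_c = 3.89e-19 / 1.381e-23 = 2.817e+04 K

2.817e+04


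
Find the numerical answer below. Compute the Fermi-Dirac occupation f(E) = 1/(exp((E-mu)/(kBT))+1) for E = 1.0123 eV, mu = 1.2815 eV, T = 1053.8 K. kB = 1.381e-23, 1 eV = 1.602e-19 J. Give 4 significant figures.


Step 1: (E - mu) = 1.0123 - 1.2815 = -0.2692 eV
Step 2: Convert: (E-mu)*eV = -4.313e-20 J
Step 3: x = (E-mu)*eV/(kB*T) = -2.963
Step 4: f = 1/(exp(-2.963)+1) = 0.9509

0.9509


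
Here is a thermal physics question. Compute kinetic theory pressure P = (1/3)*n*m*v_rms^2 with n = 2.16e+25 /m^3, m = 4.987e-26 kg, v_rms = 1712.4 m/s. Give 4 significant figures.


Step 1: v_rms^2 = 1712.4^2 = 2.932e+06
Step 2: n*m = 2.16e+25*4.987e-26 = 1.077
Step 3: P = (1/3)*1.077*2.932e+06 = 1.053e+06 Pa

1.053e+06


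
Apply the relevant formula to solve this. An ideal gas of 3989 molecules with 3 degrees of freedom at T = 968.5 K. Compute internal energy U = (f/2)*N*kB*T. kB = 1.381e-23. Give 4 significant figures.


Step 1: f/2 = 3/2 = 1.5
Step 2: N*kB*T = 3989*1.381e-23*968.5 = 5.335e-17
Step 3: U = 1.5 * 5.335e-17 = 8.003e-17 J

8.003e-17


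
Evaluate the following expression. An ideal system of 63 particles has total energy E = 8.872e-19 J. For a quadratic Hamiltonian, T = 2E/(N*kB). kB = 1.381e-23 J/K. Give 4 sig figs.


Step 1: Numerator = 2*E = 2*8.872e-19 = 1.774e-18 J
Step 2: Denominator = N*kB = 63*1.381e-23 = 8.7e-22
Step 3: T = 1.774e-18 / 8.7e-22 = 2039 K

2039


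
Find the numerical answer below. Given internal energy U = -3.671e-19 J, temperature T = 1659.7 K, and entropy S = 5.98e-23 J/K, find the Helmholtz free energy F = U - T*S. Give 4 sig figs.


Step 1: T*S = 1659.7 * 5.98e-23 = 9.925e-20 J
Step 2: F = U - T*S = -3.671e-19 - 9.925e-20
Step 3: F = -4.664e-19 J

-4.664e-19


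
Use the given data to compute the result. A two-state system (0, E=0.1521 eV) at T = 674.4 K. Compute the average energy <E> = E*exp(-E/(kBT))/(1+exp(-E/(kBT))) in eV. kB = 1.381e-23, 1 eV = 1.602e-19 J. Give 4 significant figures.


Step 1: beta*E = 0.1521*1.602e-19/(1.381e-23*674.4) = 2.616
Step 2: exp(-beta*E) = 0.07308
Step 3: <E> = 0.1521*0.07308/(1+0.07308) = 0.01036 eV

0.01036


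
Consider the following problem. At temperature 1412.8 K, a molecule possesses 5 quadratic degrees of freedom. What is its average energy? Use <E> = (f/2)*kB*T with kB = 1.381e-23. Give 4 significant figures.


Step 1: f/2 = 5/2 = 2.5
Step 2: kB*T = 1.381e-23 * 1412.8 = 1.951e-20
Step 3: <E> = 2.5 * 1.951e-20 = 4.878e-20 J

4.878e-20


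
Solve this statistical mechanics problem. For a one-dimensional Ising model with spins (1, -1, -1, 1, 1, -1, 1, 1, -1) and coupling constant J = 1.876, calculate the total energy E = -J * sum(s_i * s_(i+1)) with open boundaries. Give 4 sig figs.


Step 1: Nearest-neighbor products: -1, 1, -1, 1, -1, -1, 1, -1
Step 2: Sum of products = -2
Step 3: E = -1.876 * -2 = 3.752

3.752


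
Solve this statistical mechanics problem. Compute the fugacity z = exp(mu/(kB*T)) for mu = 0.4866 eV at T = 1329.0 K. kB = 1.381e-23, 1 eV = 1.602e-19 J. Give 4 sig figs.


Step 1: Convert mu to Joules: 0.4866*1.602e-19 = 7.795e-20 J
Step 2: kB*T = 1.381e-23*1329.0 = 1.835e-20 J
Step 3: mu/(kB*T) = 4.247
Step 4: z = exp(4.247) = 69.92

69.92


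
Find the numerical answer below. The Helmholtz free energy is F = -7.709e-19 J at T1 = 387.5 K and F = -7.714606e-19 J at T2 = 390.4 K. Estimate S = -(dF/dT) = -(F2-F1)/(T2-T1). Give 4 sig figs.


Step 1: dF = F2 - F1 = -7.714606e-19 - (-7.709e-19) = -5.606e-22 J
Step 2: dT = T2 - T1 = 390.4 - 387.5 = 2.9 K
Step 3: S = -dF/dT = -(-5.606e-22)/2.9 = 1.933e-22 J/K

1.933e-22


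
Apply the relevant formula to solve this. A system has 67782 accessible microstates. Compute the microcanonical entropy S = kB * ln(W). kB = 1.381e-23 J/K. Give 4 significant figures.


Step 1: ln(W) = ln(67782) = 11.12
Step 2: S = kB * ln(W) = 1.381e-23 * 11.12
Step 3: S = 1.536e-22 J/K

1.536e-22


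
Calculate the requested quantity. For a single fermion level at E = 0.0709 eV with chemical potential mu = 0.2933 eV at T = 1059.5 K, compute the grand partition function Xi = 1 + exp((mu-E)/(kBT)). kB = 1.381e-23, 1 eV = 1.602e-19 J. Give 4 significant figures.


Step 1: (mu - E) = 0.2933 - 0.0709 = 0.2224 eV
Step 2: x = (mu-E)*eV/(kB*T) = 0.2224*1.602e-19/(1.381e-23*1059.5) = 2.435
Step 3: exp(x) = 11.42
Step 4: Xi = 1 + 11.42 = 12.42

12.42


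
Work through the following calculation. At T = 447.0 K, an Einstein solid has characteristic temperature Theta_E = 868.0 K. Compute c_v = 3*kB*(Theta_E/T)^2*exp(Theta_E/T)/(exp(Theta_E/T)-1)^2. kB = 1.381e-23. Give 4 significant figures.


Step 1: x = Theta_E/T = 868.0/447.0 = 1.942
Step 2: x^2 = 3.771
Step 3: exp(x) = 6.972
Step 4: c_v = 3*1.381e-23*3.771*6.972/(6.972-1)^2 = 3.054e-23

3.054e-23


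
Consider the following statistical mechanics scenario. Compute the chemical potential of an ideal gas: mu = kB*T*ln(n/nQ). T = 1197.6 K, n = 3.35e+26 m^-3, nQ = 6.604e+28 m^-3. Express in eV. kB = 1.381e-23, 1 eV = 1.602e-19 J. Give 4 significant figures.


Step 1: n/nQ = 3.35e+26/6.604e+28 = 0.005073
Step 2: ln(n/nQ) = -5.284
Step 3: mu = kB*T*ln(n/nQ) = 1.654e-20*-5.284 = -8.739e-20 J
Step 4: Convert to eV: -8.739e-20/1.602e-19 = -0.5455 eV

-0.5455


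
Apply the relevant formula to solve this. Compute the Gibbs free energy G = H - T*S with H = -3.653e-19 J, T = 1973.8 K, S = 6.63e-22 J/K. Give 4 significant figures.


Step 1: T*S = 1973.8 * 6.63e-22 = 1.309e-18 J
Step 2: G = H - T*S = -3.653e-19 - 1.309e-18
Step 3: G = -1.674e-18 J

-1.674e-18


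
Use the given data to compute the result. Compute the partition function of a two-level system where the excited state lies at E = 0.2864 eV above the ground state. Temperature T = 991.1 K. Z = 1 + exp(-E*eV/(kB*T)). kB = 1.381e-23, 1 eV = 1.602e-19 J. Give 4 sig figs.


Step 1: Compute beta*E = E*eV/(kB*T) = 0.2864*1.602e-19/(1.381e-23*991.1) = 3.352
Step 2: exp(-beta*E) = exp(-3.352) = 0.03501
Step 3: Z = 1 + 0.03501 = 1.035

1.035


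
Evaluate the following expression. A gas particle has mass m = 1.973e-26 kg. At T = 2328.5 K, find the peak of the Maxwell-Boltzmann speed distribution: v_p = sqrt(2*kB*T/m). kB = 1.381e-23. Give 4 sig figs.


Step 1: Numerator = 2*kB*T = 2*1.381e-23*2328.5 = 6.431e-20
Step 2: Ratio = 6.431e-20 / 1.973e-26 = 3.26e+06
Step 3: v_p = sqrt(3.26e+06) = 1805 m/s

1805


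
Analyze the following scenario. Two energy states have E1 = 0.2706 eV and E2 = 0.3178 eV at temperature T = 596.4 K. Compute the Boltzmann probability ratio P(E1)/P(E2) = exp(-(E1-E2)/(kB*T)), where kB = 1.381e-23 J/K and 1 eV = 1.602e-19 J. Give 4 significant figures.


Step 1: Compute energy difference dE = E1 - E2 = 0.2706 - 0.3178 = -0.0472 eV
Step 2: Convert to Joules: dE_J = -0.0472 * 1.602e-19 = -7.561e-21 J
Step 3: Compute exponent = -dE_J / (kB * T) = -(-7.561e-21) / (1.381e-23 * 596.4) = 0.9181
Step 4: P(E1)/P(E2) = exp(0.9181) = 2.504

2.504


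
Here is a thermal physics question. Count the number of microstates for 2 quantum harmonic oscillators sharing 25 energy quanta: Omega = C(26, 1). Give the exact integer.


Step 1: Use binomial coefficient C(26, 1)
Step 2: Numerator = 26! / 25!
Step 3: Denominator = 1!
Step 4: Omega = 26

26


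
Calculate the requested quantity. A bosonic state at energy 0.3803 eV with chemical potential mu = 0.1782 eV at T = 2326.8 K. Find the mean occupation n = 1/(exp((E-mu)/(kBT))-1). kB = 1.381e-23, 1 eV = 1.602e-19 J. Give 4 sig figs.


Step 1: (E - mu) = 0.2021 eV
Step 2: x = (E-mu)*eV/(kB*T) = 0.2021*1.602e-19/(1.381e-23*2326.8) = 1.008
Step 3: exp(x) = 2.739
Step 4: n = 1/(exp(x)-1) = 0.5751

0.5751


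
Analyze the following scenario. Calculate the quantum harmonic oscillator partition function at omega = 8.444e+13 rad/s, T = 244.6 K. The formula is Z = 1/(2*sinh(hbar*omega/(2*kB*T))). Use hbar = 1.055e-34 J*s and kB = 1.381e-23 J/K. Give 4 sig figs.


Step 1: Compute x = hbar*omega/(kB*T) = 1.055e-34*8.444e+13/(1.381e-23*244.6) = 2.637
Step 2: x/2 = 1.319
Step 3: sinh(x/2) = 1.735
Step 4: Z = 1/(2*1.735) = 0.2881

0.2881


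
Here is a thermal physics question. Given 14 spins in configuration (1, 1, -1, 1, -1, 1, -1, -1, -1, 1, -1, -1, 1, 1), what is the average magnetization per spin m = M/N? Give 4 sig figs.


Step 1: Count up spins (+1): 7, down spins (-1): 7
Step 2: Total magnetization M = 7 - 7 = 0
Step 3: m = M/N = 0/14 = 0

0


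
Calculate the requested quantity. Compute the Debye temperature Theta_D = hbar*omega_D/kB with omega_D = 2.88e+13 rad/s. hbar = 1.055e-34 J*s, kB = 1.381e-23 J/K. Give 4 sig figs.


Step 1: hbar*omega_D = 1.055e-34 * 2.88e+13 = 3.038e-21 J
Step 2: Theta_D = 3.038e-21 / 1.381e-23
Step 3: Theta_D = 220 K

220


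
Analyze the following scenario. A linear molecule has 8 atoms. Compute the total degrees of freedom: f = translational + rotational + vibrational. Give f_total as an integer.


Step 1: Translational DOF = 3
Step 2: Rotational DOF (linear) = 2
Step 3: Vibrational DOF = 3*8 - 5 = 19
Step 4: Total = 3 + 2 + 19 = 24

24


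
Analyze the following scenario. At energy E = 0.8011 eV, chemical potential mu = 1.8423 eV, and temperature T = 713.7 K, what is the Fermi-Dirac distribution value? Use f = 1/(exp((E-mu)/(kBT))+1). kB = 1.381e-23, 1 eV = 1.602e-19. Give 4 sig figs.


Step 1: (E - mu) = 0.8011 - 1.8423 = -1.041 eV
Step 2: Convert: (E-mu)*eV = -1.668e-19 J
Step 3: x = (E-mu)*eV/(kB*T) = -16.92
Step 4: f = 1/(exp(-16.92)+1) = 1

1


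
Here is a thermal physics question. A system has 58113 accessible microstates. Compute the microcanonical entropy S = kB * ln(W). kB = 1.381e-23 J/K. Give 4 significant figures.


Step 1: ln(W) = ln(58113) = 10.97
Step 2: S = kB * ln(W) = 1.381e-23 * 10.97
Step 3: S = 1.515e-22 J/K

1.515e-22


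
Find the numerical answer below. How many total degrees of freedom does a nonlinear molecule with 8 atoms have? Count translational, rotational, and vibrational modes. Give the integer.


Step 1: Translational DOF = 3
Step 2: Rotational DOF (nonlinear) = 3
Step 3: Vibrational DOF = 3*8 - 6 = 18
Step 4: Total = 3 + 3 + 18 = 24

24


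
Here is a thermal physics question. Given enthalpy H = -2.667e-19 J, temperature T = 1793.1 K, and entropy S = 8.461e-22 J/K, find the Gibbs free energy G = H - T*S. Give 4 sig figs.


Step 1: T*S = 1793.1 * 8.461e-22 = 1.517e-18 J
Step 2: G = H - T*S = -2.667e-19 - 1.517e-18
Step 3: G = -1.784e-18 J

-1.784e-18


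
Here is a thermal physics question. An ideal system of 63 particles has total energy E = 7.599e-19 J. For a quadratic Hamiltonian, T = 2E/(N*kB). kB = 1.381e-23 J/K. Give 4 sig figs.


Step 1: Numerator = 2*E = 2*7.599e-19 = 1.52e-18 J
Step 2: Denominator = N*kB = 63*1.381e-23 = 8.7e-22
Step 3: T = 1.52e-18 / 8.7e-22 = 1747 K

1747


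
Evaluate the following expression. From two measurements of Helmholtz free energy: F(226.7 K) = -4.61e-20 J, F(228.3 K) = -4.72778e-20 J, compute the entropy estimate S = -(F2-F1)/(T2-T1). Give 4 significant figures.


Step 1: dF = F2 - F1 = -4.72778e-20 - (-4.61e-20) = -1.1778e-21 J
Step 2: dT = T2 - T1 = 228.3 - 226.7 = 1.6 K
Step 3: S = -dF/dT = -(-1.1778e-21)/1.6 = 7.361e-22 J/K

7.361e-22


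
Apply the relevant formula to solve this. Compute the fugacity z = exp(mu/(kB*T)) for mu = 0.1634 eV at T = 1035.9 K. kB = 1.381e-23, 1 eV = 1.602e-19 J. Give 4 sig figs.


Step 1: Convert mu to Joules: 0.1634*1.602e-19 = 2.618e-20 J
Step 2: kB*T = 1.381e-23*1035.9 = 1.431e-20 J
Step 3: mu/(kB*T) = 1.83
Step 4: z = exp(1.83) = 6.233

6.233


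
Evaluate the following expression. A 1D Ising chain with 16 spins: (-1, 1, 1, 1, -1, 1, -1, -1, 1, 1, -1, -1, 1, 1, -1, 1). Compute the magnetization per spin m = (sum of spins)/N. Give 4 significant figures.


Step 1: Count up spins (+1): 9, down spins (-1): 7
Step 2: Total magnetization M = 9 - 7 = 2
Step 3: m = M/N = 2/16 = 0.125

0.125


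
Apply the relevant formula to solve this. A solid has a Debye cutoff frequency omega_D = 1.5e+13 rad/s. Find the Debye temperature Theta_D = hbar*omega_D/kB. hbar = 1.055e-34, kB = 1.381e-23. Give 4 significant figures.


Step 1: hbar*omega_D = 1.055e-34 * 1.5e+13 = 1.582e-21 J
Step 2: Theta_D = 1.582e-21 / 1.381e-23
Step 3: Theta_D = 114.6 K

114.6


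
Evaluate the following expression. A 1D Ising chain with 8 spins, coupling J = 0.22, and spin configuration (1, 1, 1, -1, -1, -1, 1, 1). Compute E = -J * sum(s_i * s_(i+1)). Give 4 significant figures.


Step 1: Nearest-neighbor products: 1, 1, -1, 1, 1, -1, 1
Step 2: Sum of products = 3
Step 3: E = -0.22 * 3 = -0.66

-0.66


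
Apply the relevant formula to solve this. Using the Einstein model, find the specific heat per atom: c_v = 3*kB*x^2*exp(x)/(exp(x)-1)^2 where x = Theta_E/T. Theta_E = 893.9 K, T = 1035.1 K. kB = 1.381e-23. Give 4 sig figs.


Step 1: x = Theta_E/T = 893.9/1035.1 = 0.8636
Step 2: x^2 = 0.7458
Step 3: exp(x) = 2.372
Step 4: c_v = 3*1.381e-23*0.7458*2.372/(2.372-1)^2 = 3.895e-23

3.895e-23


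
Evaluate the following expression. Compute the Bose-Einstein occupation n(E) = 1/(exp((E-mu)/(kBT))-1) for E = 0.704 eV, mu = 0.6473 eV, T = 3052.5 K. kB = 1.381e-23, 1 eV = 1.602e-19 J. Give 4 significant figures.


Step 1: (E - mu) = 0.0567 eV
Step 2: x = (E-mu)*eV/(kB*T) = 0.0567*1.602e-19/(1.381e-23*3052.5) = 0.2155
Step 3: exp(x) = 1.24
Step 4: n = 1/(exp(x)-1) = 4.159

4.159


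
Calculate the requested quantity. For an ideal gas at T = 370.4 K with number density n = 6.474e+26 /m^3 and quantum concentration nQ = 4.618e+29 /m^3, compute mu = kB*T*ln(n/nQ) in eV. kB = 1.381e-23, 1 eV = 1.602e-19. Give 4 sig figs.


Step 1: n/nQ = 6.474e+26/4.618e+29 = 0.001402
Step 2: ln(n/nQ) = -6.57
Step 3: mu = kB*T*ln(n/nQ) = 5.115e-21*-6.57 = -3.361e-20 J
Step 4: Convert to eV: -3.361e-20/1.602e-19 = -0.2098 eV

-0.2098


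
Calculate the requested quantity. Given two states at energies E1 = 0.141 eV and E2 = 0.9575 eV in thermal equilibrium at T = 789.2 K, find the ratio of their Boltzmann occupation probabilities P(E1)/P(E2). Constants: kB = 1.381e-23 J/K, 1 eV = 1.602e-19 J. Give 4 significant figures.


Step 1: Compute energy difference dE = E1 - E2 = 0.141 - 0.9575 = -0.8165 eV
Step 2: Convert to Joules: dE_J = -0.8165 * 1.602e-19 = -1.308e-19 J
Step 3: Compute exponent = -dE_J / (kB * T) = -(-1.308e-19) / (1.381e-23 * 789.2) = 12
Step 4: P(E1)/P(E2) = exp(12) = 1.63e+05

1.63e+05


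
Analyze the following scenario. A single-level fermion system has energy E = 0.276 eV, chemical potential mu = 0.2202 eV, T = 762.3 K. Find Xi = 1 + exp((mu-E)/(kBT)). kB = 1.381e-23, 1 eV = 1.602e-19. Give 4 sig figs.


Step 1: (mu - E) = 0.2202 - 0.276 = -0.0558 eV
Step 2: x = (mu-E)*eV/(kB*T) = -0.0558*1.602e-19/(1.381e-23*762.3) = -0.8491
Step 3: exp(x) = 0.4278
Step 4: Xi = 1 + 0.4278 = 1.428

1.428


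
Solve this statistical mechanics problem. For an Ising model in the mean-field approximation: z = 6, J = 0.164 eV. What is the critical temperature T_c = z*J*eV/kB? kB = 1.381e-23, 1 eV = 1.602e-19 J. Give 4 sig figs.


Step 1: z*J = 6*0.164 = 0.984 eV
Step 2: Convert to Joules: 0.984*1.602e-19 = 1.576e-19 J
Step 3: T_c = 1.576e-19 / 1.381e-23 = 1.141e+04 K

1.141e+04


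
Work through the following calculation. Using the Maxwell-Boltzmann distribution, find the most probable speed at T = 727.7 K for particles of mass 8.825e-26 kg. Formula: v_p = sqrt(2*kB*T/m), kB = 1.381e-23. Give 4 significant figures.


Step 1: Numerator = 2*kB*T = 2*1.381e-23*727.7 = 2.01e-20
Step 2: Ratio = 2.01e-20 / 8.825e-26 = 2.278e+05
Step 3: v_p = sqrt(2.278e+05) = 477.2 m/s

477.2


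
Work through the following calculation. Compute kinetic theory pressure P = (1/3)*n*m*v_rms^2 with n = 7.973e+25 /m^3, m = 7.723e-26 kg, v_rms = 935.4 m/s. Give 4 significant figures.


Step 1: v_rms^2 = 935.4^2 = 8.75e+05
Step 2: n*m = 7.973e+25*7.723e-26 = 6.158
Step 3: P = (1/3)*6.158*8.75e+05 = 1.796e+06 Pa

1.796e+06


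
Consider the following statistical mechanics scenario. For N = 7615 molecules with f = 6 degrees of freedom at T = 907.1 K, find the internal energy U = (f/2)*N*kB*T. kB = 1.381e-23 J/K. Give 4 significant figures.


Step 1: f/2 = 6/2 = 3.0
Step 2: N*kB*T = 7615*1.381e-23*907.1 = 9.539e-17
Step 3: U = 3.0 * 9.539e-17 = 2.862e-16 J

2.862e-16


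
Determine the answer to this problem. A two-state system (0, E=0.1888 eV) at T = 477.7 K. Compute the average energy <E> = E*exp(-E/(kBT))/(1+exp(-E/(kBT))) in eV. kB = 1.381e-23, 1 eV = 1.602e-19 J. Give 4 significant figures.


Step 1: beta*E = 0.1888*1.602e-19/(1.381e-23*477.7) = 4.585
Step 2: exp(-beta*E) = 0.01021
Step 3: <E> = 0.1888*0.01021/(1+0.01021) = 0.001907 eV

0.001907


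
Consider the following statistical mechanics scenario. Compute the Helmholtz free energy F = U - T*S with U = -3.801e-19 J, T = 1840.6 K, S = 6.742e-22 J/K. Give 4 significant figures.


Step 1: T*S = 1840.6 * 6.742e-22 = 1.241e-18 J
Step 2: F = U - T*S = -3.801e-19 - 1.241e-18
Step 3: F = -1.621e-18 J

-1.621e-18


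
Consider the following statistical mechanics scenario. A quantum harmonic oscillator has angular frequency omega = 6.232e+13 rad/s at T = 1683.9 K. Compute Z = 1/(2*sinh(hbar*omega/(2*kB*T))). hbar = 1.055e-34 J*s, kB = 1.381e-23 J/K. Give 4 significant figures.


Step 1: Compute x = hbar*omega/(kB*T) = 1.055e-34*6.232e+13/(1.381e-23*1683.9) = 0.2827
Step 2: x/2 = 0.1414
Step 3: sinh(x/2) = 0.1418
Step 4: Z = 1/(2*0.1418) = 3.525

3.525


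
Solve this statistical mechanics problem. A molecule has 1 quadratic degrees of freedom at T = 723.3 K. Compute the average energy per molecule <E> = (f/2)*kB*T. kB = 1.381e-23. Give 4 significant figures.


Step 1: f/2 = 1/2 = 0.5
Step 2: kB*T = 1.381e-23 * 723.3 = 9.989e-21
Step 3: <E> = 0.5 * 9.989e-21 = 4.994e-21 J

4.994e-21


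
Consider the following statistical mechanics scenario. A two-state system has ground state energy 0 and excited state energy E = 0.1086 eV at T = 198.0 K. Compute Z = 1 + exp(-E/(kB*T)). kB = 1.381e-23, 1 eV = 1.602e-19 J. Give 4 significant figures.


Step 1: Compute beta*E = E*eV/(kB*T) = 0.1086*1.602e-19/(1.381e-23*198.0) = 6.363
Step 2: exp(-beta*E) = exp(-6.363) = 0.001725
Step 3: Z = 1 + 0.001725 = 1.002

1.002


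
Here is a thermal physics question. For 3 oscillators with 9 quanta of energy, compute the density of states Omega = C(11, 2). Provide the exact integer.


Step 1: Use binomial coefficient C(11, 2)
Step 2: Numerator = 11! / 9!
Step 3: Denominator = 2!
Step 4: Omega = 55

55


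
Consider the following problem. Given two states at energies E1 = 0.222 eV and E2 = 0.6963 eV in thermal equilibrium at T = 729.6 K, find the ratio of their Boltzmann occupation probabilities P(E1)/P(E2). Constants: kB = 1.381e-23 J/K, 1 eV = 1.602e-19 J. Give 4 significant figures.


Step 1: Compute energy difference dE = E1 - E2 = 0.222 - 0.6963 = -0.4743 eV
Step 2: Convert to Joules: dE_J = -0.4743 * 1.602e-19 = -7.598e-20 J
Step 3: Compute exponent = -dE_J / (kB * T) = -(-7.598e-20) / (1.381e-23 * 729.6) = 7.541
Step 4: P(E1)/P(E2) = exp(7.541) = 1884

1884


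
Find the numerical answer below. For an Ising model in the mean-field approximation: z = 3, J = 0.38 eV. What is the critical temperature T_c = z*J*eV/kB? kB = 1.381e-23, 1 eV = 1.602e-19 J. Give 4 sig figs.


Step 1: z*J = 3*0.38 = 1.14 eV
Step 2: Convert to Joules: 1.14*1.602e-19 = 1.826e-19 J
Step 3: T_c = 1.826e-19 / 1.381e-23 = 1.322e+04 K

1.322e+04


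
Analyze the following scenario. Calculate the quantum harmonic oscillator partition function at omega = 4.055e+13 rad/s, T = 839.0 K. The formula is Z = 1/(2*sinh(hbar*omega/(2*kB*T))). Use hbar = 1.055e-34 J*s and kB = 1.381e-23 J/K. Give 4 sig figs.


Step 1: Compute x = hbar*omega/(kB*T) = 1.055e-34*4.055e+13/(1.381e-23*839.0) = 0.3692
Step 2: x/2 = 0.1846
Step 3: sinh(x/2) = 0.1857
Step 4: Z = 1/(2*0.1857) = 2.693

2.693


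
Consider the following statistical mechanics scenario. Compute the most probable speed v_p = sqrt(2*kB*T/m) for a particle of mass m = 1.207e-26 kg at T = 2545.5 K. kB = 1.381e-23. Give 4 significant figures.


Step 1: Numerator = 2*kB*T = 2*1.381e-23*2545.5 = 7.031e-20
Step 2: Ratio = 7.031e-20 / 1.207e-26 = 5.825e+06
Step 3: v_p = sqrt(5.825e+06) = 2413 m/s

2413


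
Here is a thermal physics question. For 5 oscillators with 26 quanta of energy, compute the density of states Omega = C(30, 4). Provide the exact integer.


Step 1: Use binomial coefficient C(30, 4)
Step 2: Numerator = 30! / 26!
Step 3: Denominator = 4!
Step 4: Omega = 27405

27405


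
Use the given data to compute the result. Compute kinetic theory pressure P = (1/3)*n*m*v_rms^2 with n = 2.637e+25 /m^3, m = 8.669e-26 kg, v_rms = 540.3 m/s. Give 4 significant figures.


Step 1: v_rms^2 = 540.3^2 = 2.919e+05
Step 2: n*m = 2.637e+25*8.669e-26 = 2.286
Step 3: P = (1/3)*2.286*2.919e+05 = 2.224e+05 Pa

2.224e+05


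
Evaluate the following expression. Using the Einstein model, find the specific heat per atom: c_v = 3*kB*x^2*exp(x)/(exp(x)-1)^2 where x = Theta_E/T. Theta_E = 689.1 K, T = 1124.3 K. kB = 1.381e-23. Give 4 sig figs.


Step 1: x = Theta_E/T = 689.1/1124.3 = 0.6129
Step 2: x^2 = 0.3757
Step 3: exp(x) = 1.846
Step 4: c_v = 3*1.381e-23*0.3757*1.846/(1.846-1)^2 = 4.016e-23

4.016e-23


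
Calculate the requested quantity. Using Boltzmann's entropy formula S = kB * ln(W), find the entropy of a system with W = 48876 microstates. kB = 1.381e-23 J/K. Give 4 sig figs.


Step 1: ln(W) = ln(48876) = 10.8
Step 2: S = kB * ln(W) = 1.381e-23 * 10.8
Step 3: S = 1.491e-22 J/K

1.491e-22


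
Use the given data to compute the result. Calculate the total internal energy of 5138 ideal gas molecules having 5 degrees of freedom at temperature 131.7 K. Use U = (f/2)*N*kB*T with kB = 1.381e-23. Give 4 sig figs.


Step 1: f/2 = 5/2 = 2.5
Step 2: N*kB*T = 5138*1.381e-23*131.7 = 9.345e-18
Step 3: U = 2.5 * 9.345e-18 = 2.336e-17 J

2.336e-17


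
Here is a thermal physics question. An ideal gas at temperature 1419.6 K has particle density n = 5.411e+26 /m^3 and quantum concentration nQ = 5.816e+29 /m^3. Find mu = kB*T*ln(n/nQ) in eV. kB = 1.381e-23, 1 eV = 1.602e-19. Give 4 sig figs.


Step 1: n/nQ = 5.411e+26/5.816e+29 = 0.0009304
Step 2: ln(n/nQ) = -6.98
Step 3: mu = kB*T*ln(n/nQ) = 1.96e-20*-6.98 = -1.368e-19 J
Step 4: Convert to eV: -1.368e-19/1.602e-19 = -0.8542 eV

-0.8542


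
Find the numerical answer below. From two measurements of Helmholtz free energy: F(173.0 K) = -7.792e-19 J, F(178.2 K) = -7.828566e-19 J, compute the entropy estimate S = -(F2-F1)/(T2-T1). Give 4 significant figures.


Step 1: dF = F2 - F1 = -7.828566e-19 - (-7.792e-19) = -3.6566e-21 J
Step 2: dT = T2 - T1 = 178.2 - 173.0 = 5.2 K
Step 3: S = -dF/dT = -(-3.6566e-21)/5.2 = 7.032e-22 J/K

7.032e-22


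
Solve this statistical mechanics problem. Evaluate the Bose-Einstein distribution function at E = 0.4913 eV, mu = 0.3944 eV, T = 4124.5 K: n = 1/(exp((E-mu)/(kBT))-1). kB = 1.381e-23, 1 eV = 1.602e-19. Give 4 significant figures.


Step 1: (E - mu) = 0.0969 eV
Step 2: x = (E-mu)*eV/(kB*T) = 0.0969*1.602e-19/(1.381e-23*4124.5) = 0.2725
Step 3: exp(x) = 1.313
Step 4: n = 1/(exp(x)-1) = 3.192

3.192


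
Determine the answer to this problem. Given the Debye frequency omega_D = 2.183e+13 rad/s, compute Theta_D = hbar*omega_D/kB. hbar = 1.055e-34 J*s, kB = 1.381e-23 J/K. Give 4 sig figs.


Step 1: hbar*omega_D = 1.055e-34 * 2.183e+13 = 2.303e-21 J
Step 2: Theta_D = 2.303e-21 / 1.381e-23
Step 3: Theta_D = 166.8 K

166.8


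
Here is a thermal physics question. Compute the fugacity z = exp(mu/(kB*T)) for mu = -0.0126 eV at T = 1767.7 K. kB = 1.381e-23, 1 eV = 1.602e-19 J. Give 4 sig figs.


Step 1: Convert mu to Joules: -0.0126*1.602e-19 = -2.019e-21 J
Step 2: kB*T = 1.381e-23*1767.7 = 2.441e-20 J
Step 3: mu/(kB*T) = -0.08269
Step 4: z = exp(-0.08269) = 0.9206

0.9206


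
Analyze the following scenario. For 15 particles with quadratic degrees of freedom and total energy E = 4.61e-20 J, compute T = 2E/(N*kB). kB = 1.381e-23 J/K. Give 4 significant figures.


Step 1: Numerator = 2*E = 2*4.61e-20 = 9.22e-20 J
Step 2: Denominator = N*kB = 15*1.381e-23 = 2.071e-22
Step 3: T = 9.22e-20 / 2.071e-22 = 445.1 K

445.1


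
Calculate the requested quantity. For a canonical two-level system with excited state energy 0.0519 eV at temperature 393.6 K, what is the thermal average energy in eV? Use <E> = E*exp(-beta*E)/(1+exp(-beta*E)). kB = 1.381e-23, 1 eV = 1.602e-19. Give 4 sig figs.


Step 1: beta*E = 0.0519*1.602e-19/(1.381e-23*393.6) = 1.53
Step 2: exp(-beta*E) = 0.2166
Step 3: <E> = 0.0519*0.2166/(1+0.2166) = 0.009241 eV

0.009241


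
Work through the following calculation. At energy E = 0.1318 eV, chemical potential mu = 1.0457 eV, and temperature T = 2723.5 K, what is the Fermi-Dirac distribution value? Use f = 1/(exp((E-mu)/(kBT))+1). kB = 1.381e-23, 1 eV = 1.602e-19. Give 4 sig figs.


Step 1: (E - mu) = 0.1318 - 1.0457 = -0.9139 eV
Step 2: Convert: (E-mu)*eV = -1.464e-19 J
Step 3: x = (E-mu)*eV/(kB*T) = -3.893
Step 4: f = 1/(exp(-3.893)+1) = 0.98

0.98


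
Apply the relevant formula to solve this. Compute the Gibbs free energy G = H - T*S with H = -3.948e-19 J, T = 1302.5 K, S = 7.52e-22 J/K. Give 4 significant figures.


Step 1: T*S = 1302.5 * 7.52e-22 = 9.795e-19 J
Step 2: G = H - T*S = -3.948e-19 - 9.795e-19
Step 3: G = -1.374e-18 J

-1.374e-18


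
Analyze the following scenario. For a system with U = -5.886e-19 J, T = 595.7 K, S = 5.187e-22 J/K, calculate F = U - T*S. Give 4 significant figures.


Step 1: T*S = 595.7 * 5.187e-22 = 3.09e-19 J
Step 2: F = U - T*S = -5.886e-19 - 3.09e-19
Step 3: F = -8.976e-19 J

-8.976e-19


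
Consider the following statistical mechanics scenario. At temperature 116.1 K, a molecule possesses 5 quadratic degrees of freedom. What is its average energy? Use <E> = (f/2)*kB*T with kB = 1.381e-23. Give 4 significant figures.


Step 1: f/2 = 5/2 = 2.5
Step 2: kB*T = 1.381e-23 * 116.1 = 1.603e-21
Step 3: <E> = 2.5 * 1.603e-21 = 4.008e-21 J

4.008e-21


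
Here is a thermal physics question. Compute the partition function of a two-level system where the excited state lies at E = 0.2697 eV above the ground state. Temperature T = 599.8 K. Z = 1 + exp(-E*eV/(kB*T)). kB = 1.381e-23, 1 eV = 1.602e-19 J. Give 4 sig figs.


Step 1: Compute beta*E = E*eV/(kB*T) = 0.2697*1.602e-19/(1.381e-23*599.8) = 5.216
Step 2: exp(-beta*E) = exp(-5.216) = 0.005429
Step 3: Z = 1 + 0.005429 = 1.005

1.005


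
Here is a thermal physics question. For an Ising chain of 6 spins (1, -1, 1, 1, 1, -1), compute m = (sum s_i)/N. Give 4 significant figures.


Step 1: Count up spins (+1): 4, down spins (-1): 2
Step 2: Total magnetization M = 4 - 2 = 2
Step 3: m = M/N = 2/6 = 0.3333

0.3333


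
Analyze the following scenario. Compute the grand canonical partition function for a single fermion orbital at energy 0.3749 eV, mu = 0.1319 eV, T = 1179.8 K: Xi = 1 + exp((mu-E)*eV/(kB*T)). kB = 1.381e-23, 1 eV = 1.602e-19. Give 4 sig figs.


Step 1: (mu - E) = 0.1319 - 0.3749 = -0.243 eV
Step 2: x = (mu-E)*eV/(kB*T) = -0.243*1.602e-19/(1.381e-23*1179.8) = -2.389
Step 3: exp(x) = 0.0917
Step 4: Xi = 1 + 0.0917 = 1.092

1.092


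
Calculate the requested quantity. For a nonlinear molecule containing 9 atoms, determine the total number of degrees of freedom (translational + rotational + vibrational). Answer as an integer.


Step 1: Translational DOF = 3
Step 2: Rotational DOF (nonlinear) = 3
Step 3: Vibrational DOF = 3*9 - 6 = 21
Step 4: Total = 3 + 3 + 21 = 27

27


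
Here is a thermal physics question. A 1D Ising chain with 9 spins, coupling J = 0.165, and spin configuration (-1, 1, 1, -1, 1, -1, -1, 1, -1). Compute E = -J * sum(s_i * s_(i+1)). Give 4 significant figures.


Step 1: Nearest-neighbor products: -1, 1, -1, -1, -1, 1, -1, -1
Step 2: Sum of products = -4
Step 3: E = -0.165 * -4 = 0.66

0.66


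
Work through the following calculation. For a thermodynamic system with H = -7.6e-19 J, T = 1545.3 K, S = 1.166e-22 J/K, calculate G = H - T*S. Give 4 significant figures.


Step 1: T*S = 1545.3 * 1.166e-22 = 1.802e-19 J
Step 2: G = H - T*S = -7.6e-19 - 1.802e-19
Step 3: G = -9.402e-19 J

-9.402e-19


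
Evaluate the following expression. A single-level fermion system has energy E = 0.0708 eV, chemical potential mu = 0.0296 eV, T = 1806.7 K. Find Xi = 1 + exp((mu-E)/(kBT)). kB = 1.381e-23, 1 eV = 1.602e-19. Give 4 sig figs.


Step 1: (mu - E) = 0.0296 - 0.0708 = -0.0412 eV
Step 2: x = (mu-E)*eV/(kB*T) = -0.0412*1.602e-19/(1.381e-23*1806.7) = -0.2645
Step 3: exp(x) = 0.7676
Step 4: Xi = 1 + 0.7676 = 1.768

1.768


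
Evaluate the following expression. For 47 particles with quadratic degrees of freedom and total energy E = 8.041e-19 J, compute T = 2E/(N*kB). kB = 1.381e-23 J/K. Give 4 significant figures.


Step 1: Numerator = 2*E = 2*8.041e-19 = 1.608e-18 J
Step 2: Denominator = N*kB = 47*1.381e-23 = 6.491e-22
Step 3: T = 1.608e-18 / 6.491e-22 = 2478 K

2478


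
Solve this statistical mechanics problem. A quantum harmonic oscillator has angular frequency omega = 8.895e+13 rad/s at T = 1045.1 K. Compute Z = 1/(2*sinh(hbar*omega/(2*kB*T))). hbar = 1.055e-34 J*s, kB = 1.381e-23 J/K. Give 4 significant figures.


Step 1: Compute x = hbar*omega/(kB*T) = 1.055e-34*8.895e+13/(1.381e-23*1045.1) = 0.6502
Step 2: x/2 = 0.3251
Step 3: sinh(x/2) = 0.3309
Step 4: Z = 1/(2*0.3309) = 1.511

1.511


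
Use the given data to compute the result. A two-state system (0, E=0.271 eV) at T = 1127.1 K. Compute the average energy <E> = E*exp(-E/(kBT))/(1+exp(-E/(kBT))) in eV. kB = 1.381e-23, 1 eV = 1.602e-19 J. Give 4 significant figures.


Step 1: beta*E = 0.271*1.602e-19/(1.381e-23*1127.1) = 2.789
Step 2: exp(-beta*E) = 0.06147
Step 3: <E> = 0.271*0.06147/(1+0.06147) = 0.01569 eV

0.01569


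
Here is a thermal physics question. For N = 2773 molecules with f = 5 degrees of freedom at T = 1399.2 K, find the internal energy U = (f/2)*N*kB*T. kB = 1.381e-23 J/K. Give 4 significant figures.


Step 1: f/2 = 5/2 = 2.5
Step 2: N*kB*T = 2773*1.381e-23*1399.2 = 5.358e-17
Step 3: U = 2.5 * 5.358e-17 = 1.34e-16 J

1.34e-16


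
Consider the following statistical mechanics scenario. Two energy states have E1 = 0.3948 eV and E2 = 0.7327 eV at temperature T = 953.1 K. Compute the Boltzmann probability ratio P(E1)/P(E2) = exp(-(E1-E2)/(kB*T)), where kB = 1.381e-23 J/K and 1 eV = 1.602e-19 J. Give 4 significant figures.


Step 1: Compute energy difference dE = E1 - E2 = 0.3948 - 0.7327 = -0.3379 eV
Step 2: Convert to Joules: dE_J = -0.3379 * 1.602e-19 = -5.413e-20 J
Step 3: Compute exponent = -dE_J / (kB * T) = -(-5.413e-20) / (1.381e-23 * 953.1) = 4.113
Step 4: P(E1)/P(E2) = exp(4.113) = 61.11

61.11


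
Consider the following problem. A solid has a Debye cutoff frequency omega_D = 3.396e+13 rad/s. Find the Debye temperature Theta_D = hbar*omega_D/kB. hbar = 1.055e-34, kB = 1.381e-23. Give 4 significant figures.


Step 1: hbar*omega_D = 1.055e-34 * 3.396e+13 = 3.583e-21 J
Step 2: Theta_D = 3.583e-21 / 1.381e-23
Step 3: Theta_D = 259.4 K

259.4


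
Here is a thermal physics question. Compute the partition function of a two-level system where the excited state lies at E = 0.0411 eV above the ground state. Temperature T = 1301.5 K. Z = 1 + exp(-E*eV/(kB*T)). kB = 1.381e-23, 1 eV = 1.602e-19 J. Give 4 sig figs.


Step 1: Compute beta*E = E*eV/(kB*T) = 0.0411*1.602e-19/(1.381e-23*1301.5) = 0.3663
Step 2: exp(-beta*E) = exp(-0.3663) = 0.6933
Step 3: Z = 1 + 0.6933 = 1.693

1.693


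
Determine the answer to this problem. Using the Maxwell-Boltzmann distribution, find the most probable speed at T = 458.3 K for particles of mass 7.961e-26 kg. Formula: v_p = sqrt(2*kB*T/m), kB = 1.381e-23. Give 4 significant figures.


Step 1: Numerator = 2*kB*T = 2*1.381e-23*458.3 = 1.266e-20
Step 2: Ratio = 1.266e-20 / 7.961e-26 = 1.59e+05
Step 3: v_p = sqrt(1.59e+05) = 398.8 m/s

398.8


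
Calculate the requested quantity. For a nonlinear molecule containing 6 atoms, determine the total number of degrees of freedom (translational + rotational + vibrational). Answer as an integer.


Step 1: Translational DOF = 3
Step 2: Rotational DOF (nonlinear) = 3
Step 3: Vibrational DOF = 3*6 - 6 = 12
Step 4: Total = 3 + 3 + 12 = 18

18


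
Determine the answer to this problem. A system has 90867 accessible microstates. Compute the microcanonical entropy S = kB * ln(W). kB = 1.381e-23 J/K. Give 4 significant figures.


Step 1: ln(W) = ln(90867) = 11.42
Step 2: S = kB * ln(W) = 1.381e-23 * 11.42
Step 3: S = 1.577e-22 J/K

1.577e-22


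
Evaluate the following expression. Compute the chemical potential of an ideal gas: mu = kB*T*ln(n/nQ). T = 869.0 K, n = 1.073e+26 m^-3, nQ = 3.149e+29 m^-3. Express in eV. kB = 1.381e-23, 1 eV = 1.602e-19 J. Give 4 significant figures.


Step 1: n/nQ = 1.073e+26/3.149e+29 = 0.0003407
Step 2: ln(n/nQ) = -7.984
Step 3: mu = kB*T*ln(n/nQ) = 1.2e-20*-7.984 = -9.582e-20 J
Step 4: Convert to eV: -9.582e-20/1.602e-19 = -0.5981 eV

-0.5981


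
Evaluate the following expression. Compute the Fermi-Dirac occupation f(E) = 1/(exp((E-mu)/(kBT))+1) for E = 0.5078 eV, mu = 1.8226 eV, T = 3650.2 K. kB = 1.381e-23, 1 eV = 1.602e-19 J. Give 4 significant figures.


Step 1: (E - mu) = 0.5078 - 1.8226 = -1.315 eV
Step 2: Convert: (E-mu)*eV = -2.106e-19 J
Step 3: x = (E-mu)*eV/(kB*T) = -4.178
Step 4: f = 1/(exp(-4.178)+1) = 0.9849

0.9849


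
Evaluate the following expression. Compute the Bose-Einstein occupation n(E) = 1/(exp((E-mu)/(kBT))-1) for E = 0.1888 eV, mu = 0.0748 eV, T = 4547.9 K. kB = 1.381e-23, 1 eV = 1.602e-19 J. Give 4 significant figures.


Step 1: (E - mu) = 0.114 eV
Step 2: x = (E-mu)*eV/(kB*T) = 0.114*1.602e-19/(1.381e-23*4547.9) = 0.2908
Step 3: exp(x) = 1.337
Step 4: n = 1/(exp(x)-1) = 2.963

2.963


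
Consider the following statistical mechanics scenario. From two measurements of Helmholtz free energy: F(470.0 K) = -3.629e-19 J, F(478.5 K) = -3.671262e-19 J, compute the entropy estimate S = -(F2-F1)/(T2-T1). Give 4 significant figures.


Step 1: dF = F2 - F1 = -3.671262e-19 - (-3.629e-19) = -4.2262e-21 J
Step 2: dT = T2 - T1 = 478.5 - 470.0 = 8.5 K
Step 3: S = -dF/dT = -(-4.2262e-21)/8.5 = 4.972e-22 J/K

4.972e-22


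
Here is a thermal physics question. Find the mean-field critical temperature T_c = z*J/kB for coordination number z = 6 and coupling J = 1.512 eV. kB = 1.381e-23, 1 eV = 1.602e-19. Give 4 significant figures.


Step 1: z*J = 6*1.512 = 9.072 eV
Step 2: Convert to Joules: 9.072*1.602e-19 = 1.453e-18 J
Step 3: T_c = 1.453e-18 / 1.381e-23 = 1.052e+05 K

1.052e+05


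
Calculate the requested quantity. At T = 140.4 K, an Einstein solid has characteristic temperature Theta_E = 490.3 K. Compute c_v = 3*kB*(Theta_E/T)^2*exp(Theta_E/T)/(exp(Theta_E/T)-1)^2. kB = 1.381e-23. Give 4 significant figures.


Step 1: x = Theta_E/T = 490.3/140.4 = 3.492
Step 2: x^2 = 12.2
Step 3: exp(x) = 32.86
Step 4: c_v = 3*1.381e-23*12.2*32.86/(32.86-1)^2 = 1.636e-23

1.636e-23


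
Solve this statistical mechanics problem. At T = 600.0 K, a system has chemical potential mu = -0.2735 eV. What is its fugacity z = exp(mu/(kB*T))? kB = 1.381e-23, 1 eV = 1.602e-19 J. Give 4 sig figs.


Step 1: Convert mu to Joules: -0.2735*1.602e-19 = -4.381e-20 J
Step 2: kB*T = 1.381e-23*600.0 = 8.286e-21 J
Step 3: mu/(kB*T) = -5.288
Step 4: z = exp(-5.288) = 0.005053

0.005053


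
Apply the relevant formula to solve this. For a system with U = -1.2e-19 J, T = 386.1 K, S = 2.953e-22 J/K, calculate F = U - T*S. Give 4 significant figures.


Step 1: T*S = 386.1 * 2.953e-22 = 1.14e-19 J
Step 2: F = U - T*S = -1.2e-19 - 1.14e-19
Step 3: F = -2.34e-19 J

-2.34e-19


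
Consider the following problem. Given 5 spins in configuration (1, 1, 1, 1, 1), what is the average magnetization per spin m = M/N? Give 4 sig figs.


Step 1: Count up spins (+1): 5, down spins (-1): 0
Step 2: Total magnetization M = 5 - 0 = 5
Step 3: m = M/N = 5/5 = 1

1


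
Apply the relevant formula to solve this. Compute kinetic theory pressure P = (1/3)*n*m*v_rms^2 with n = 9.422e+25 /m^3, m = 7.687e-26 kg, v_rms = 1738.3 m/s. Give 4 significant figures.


Step 1: v_rms^2 = 1738.3^2 = 3.022e+06
Step 2: n*m = 9.422e+25*7.687e-26 = 7.243
Step 3: P = (1/3)*7.243*3.022e+06 = 7.295e+06 Pa

7.295e+06


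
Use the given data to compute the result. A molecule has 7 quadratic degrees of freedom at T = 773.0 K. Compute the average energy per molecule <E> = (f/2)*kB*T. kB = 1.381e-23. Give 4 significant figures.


Step 1: f/2 = 7/2 = 3.5
Step 2: kB*T = 1.381e-23 * 773.0 = 1.068e-20
Step 3: <E> = 3.5 * 1.068e-20 = 3.736e-20 J

3.736e-20


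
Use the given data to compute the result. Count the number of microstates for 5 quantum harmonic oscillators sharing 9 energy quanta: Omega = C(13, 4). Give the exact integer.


Step 1: Use binomial coefficient C(13, 4)
Step 2: Numerator = 13! / 9!
Step 3: Denominator = 4!
Step 4: Omega = 715

715


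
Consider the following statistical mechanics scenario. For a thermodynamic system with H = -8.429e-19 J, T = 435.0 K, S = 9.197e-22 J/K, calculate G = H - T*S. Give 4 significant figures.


Step 1: T*S = 435.0 * 9.197e-22 = 4.001e-19 J
Step 2: G = H - T*S = -8.429e-19 - 4.001e-19
Step 3: G = -1.243e-18 J

-1.243e-18


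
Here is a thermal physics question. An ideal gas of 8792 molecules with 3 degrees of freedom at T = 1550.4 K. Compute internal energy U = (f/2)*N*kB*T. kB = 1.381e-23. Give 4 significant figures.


Step 1: f/2 = 3/2 = 1.5
Step 2: N*kB*T = 8792*1.381e-23*1550.4 = 1.882e-16
Step 3: U = 1.5 * 1.882e-16 = 2.824e-16 J

2.824e-16


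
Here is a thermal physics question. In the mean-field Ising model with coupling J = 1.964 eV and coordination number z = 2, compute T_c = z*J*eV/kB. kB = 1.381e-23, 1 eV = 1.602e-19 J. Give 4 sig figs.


Step 1: z*J = 2*1.964 = 3.928 eV
Step 2: Convert to Joules: 3.928*1.602e-19 = 6.293e-19 J
Step 3: T_c = 6.293e-19 / 1.381e-23 = 4.557e+04 K

4.557e+04


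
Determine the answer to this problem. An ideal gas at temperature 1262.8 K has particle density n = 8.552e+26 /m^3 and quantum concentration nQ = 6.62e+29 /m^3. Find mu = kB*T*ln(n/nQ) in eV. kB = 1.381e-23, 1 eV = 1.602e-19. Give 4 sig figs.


Step 1: n/nQ = 8.552e+26/6.62e+29 = 0.001292
Step 2: ln(n/nQ) = -6.652
Step 3: mu = kB*T*ln(n/nQ) = 1.744e-20*-6.652 = -1.16e-19 J
Step 4: Convert to eV: -1.16e-19/1.602e-19 = -0.7241 eV

-0.7241


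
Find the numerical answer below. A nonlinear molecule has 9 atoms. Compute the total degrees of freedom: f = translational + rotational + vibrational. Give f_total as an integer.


Step 1: Translational DOF = 3
Step 2: Rotational DOF (nonlinear) = 3
Step 3: Vibrational DOF = 3*9 - 6 = 21
Step 4: Total = 3 + 3 + 21 = 27

27


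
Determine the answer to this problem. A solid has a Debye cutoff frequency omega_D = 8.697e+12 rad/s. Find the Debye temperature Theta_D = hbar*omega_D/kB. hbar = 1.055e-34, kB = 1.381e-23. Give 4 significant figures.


Step 1: hbar*omega_D = 1.055e-34 * 8.697e+12 = 9.175e-22 J
Step 2: Theta_D = 9.175e-22 / 1.381e-23
Step 3: Theta_D = 66.44 K

66.44


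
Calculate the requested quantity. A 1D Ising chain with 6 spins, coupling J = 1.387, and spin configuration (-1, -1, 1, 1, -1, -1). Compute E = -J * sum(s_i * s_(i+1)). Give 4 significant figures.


Step 1: Nearest-neighbor products: 1, -1, 1, -1, 1
Step 2: Sum of products = 1
Step 3: E = -1.387 * 1 = -1.387

-1.387


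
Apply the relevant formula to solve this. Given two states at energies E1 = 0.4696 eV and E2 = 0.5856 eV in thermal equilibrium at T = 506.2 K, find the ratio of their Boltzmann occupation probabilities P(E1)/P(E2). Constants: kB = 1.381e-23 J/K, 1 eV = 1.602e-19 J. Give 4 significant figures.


Step 1: Compute energy difference dE = E1 - E2 = 0.4696 - 0.5856 = -0.116 eV
Step 2: Convert to Joules: dE_J = -0.116 * 1.602e-19 = -1.858e-20 J
Step 3: Compute exponent = -dE_J / (kB * T) = -(-1.858e-20) / (1.381e-23 * 506.2) = 2.658
Step 4: P(E1)/P(E2) = exp(2.658) = 14.27

14.27
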